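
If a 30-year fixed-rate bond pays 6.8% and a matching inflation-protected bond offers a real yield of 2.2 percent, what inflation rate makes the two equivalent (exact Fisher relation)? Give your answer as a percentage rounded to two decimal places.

4.50%

(1 + π) = (1 + i)/(1 + r) = 1.06800 / 1.02200 = 1.045010
Break-even inflation = 1.045010 − 1 → 4.50%.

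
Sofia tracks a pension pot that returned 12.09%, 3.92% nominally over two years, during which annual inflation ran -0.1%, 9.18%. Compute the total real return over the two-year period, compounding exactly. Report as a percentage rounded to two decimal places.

6.80%

Compound the nominal returns: 1.1209 × 1.0392 = 1.164839.
Compound inflation: 0.9990 × 1.0918 = 1.090708.
Deflate: 1.164839 / 1.090708 = 1.067966.
Total real return = 1.067966 − 1 → 6.80%.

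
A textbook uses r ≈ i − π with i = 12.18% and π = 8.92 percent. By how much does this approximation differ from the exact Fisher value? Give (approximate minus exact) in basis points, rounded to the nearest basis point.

Approximate: r ≈ 12.180% − 8.920% = 3.2600%
Exact: (1 + 0.1218)/(1 + 0.0892) − 1 = 2.9930%
Error = 3.2600% − 2.9930% = 0.2670% → 27 basis points.

27 basis points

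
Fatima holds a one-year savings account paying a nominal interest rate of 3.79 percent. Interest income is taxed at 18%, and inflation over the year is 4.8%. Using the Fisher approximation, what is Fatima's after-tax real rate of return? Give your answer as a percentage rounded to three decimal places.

After-tax nominal return = 3.79% × (1 − 0.18) = 3.1078%.
r ≈ 3.1078% − 4.8% → -1.692%.

-1.692%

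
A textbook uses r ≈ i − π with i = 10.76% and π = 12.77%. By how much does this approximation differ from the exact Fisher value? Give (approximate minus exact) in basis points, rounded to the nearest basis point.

-23 basis points

Approximate: r ≈ 10.760% − 12.770% = -2.0100%
Exact: (1 + 0.1076)/(1 + 0.1277) − 1 = -1.7824%
Error = -2.0100% − (-1.7824%) = -0.2276% → -23 basis points.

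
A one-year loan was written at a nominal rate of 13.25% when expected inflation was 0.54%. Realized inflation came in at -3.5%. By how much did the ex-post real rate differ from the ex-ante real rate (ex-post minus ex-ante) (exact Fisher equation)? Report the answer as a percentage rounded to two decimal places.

Ex-ante: (1 + 0.1325)/(1 + 0.0054) − 1 = 12.6417%
Ex-post: (1 + 0.1325)/(1 − 0.0350) − 1 = 17.3575%
Difference (ex-post − ex-ante) = 4.7158% → 4.72%.

4.72%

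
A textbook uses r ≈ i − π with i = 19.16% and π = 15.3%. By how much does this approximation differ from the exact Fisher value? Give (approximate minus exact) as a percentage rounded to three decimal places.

0.512%

Approximate: r ≈ 19.160% − 15.300% = 3.8600%
Exact: (1 + 0.1916)/(1 + 0.1530) − 1 = 3.3478%
Error = 3.8600% − 3.3478% = 0.5122% → 0.512%.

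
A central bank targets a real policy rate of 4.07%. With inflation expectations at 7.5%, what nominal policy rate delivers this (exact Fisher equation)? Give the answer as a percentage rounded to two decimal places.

11.88%

(1 + i) = (1 + r)(1 + π) = 1.04070 × 1.07500 = 1.1187525
i = 1.1187525 − 1, so the required nominal rate is 11.88%.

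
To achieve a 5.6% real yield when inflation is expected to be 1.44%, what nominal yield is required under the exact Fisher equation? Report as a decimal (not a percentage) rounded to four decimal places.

(1 + i) = (1 + r)(1 + π) = 1.05600 × 1.01440 = 1.0712064
i = 1.0712064 − 1, so the required nominal rate is 0.0712.

0.0712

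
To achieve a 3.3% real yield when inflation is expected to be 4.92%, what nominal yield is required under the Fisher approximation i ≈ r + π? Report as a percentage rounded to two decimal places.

8.22%

i ≈ r + π = 3.3% + 4.92% = 8.22%.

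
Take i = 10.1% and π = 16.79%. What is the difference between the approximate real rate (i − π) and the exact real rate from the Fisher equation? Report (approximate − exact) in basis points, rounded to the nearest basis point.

-96 basis points

Approximate: r ≈ 10.100% − 16.790% = -6.6900%
Exact: (1 + 0.1010)/(1 + 0.1679) − 1 = -5.7282%
Error = -6.6900% − (-5.7282%) = -0.9618% → -96 basis points.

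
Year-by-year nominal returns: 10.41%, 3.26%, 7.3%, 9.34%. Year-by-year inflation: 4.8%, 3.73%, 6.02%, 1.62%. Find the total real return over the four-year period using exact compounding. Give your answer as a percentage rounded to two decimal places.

14.21%

Compound the nominal returns: 1.1041 × 1.0326 × 1.0730 × 1.0934 = 1.337579.
Compound inflation: 1.0480 × 1.0373 × 1.0602 × 1.0162 = 1.171204.
Deflate: 1.337579 / 1.171204 = 1.142054.
Total real return = 1.142054 − 1 → 14.21%.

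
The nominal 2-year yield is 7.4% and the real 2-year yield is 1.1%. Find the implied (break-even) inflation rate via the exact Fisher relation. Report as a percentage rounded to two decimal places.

6.23%

(1 + π) = (1 + i)/(1 + r) = 1.07400 / 1.01100 = 1.062315
Break-even inflation = 1.062315 − 1 → 6.23%.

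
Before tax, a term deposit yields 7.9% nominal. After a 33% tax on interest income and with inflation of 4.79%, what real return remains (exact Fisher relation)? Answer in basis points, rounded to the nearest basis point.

48 basis points

After-tax nominal return = 7.9% × (1 − 0.33) = 5.2930%.
1 + r = 1.05293 / 1.04790 = 1.004800
After-tax real rate = 1.004800 − 1 → 48 basis points.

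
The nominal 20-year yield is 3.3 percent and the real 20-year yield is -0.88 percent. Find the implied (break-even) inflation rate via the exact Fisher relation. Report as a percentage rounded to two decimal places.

(1 + π) = (1 + i)/(1 + r) = 1.03300 / 0.99120 = 1.042171
Break-even inflation = 1.042171 − 1 → 4.22%.

4.22%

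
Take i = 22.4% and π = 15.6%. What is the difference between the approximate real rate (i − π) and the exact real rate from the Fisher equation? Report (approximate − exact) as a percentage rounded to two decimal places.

Approximate: r ≈ 22.400% − 15.600% = 6.8000%
Exact: (1 + 0.2240)/(1 + 0.1560) − 1 = 5.8824%
Error = 6.8000% − 5.8824% = 0.9176% → 0.92%.

0.92%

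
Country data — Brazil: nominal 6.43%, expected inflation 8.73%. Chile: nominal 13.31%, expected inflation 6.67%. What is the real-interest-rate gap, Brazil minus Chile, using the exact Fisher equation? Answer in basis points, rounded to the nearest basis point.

Brazil: (1 + 0.0643)/(1 + 0.0873) − 1 = -2.1153%
Chile: (1 + 0.1331)/(1 + 0.0667) − 1 = 6.2248%
Differential = -2.1153% − 6.2248% = -8.3401% → -834 basis points.

-834 basis points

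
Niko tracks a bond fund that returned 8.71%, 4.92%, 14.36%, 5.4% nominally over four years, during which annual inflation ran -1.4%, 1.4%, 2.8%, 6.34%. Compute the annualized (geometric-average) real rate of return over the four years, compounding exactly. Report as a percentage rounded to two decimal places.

5.90%

Nominal growth factor = 1.0871 × 1.0492 × 1.1436 × 1.0540 = 1.37480953
Price-level growth factor = 0.9860 × 1.0140 × 1.0280 × 1.0634 = 1.09296094
Real growth factor = 1.37480953 / 1.09296094 = 1.25787618
Annualized real rate = 1.25787618^(1/4) − 1 = 5.9033% → 5.90%.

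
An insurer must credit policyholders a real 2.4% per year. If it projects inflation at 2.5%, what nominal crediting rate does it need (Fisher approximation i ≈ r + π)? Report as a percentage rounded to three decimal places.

4.900%

i ≈ r + π = 2.4% + 2.5% = 4.900%.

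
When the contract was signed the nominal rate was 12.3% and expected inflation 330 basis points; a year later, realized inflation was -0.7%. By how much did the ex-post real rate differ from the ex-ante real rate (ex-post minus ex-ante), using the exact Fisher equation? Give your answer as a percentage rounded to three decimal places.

Ex-ante: (1 + 0.1230)/(1 + 0.0330) − 1 = 8.7125%
Ex-post: (1 + 0.1230)/(1 − 0.0070) − 1 = 13.0916%
Difference (ex-post − ex-ante) = 4.3792% → 4.379%.

4.379%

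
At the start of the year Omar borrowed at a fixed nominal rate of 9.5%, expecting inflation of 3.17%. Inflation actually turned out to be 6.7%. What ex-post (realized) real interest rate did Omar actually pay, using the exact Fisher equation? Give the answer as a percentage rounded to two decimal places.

2.62%

Ex-post: (1 + 0.0950)/(1 + 0.0670) − 1 = 2.6242%
So the realized real rate is 2.62%.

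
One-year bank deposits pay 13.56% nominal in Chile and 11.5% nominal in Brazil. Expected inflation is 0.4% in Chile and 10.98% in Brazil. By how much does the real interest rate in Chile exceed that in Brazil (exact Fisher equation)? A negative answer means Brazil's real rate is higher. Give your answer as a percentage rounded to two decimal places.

12.64%

Chile: (1 + 0.1356)/(1 + 0.0040) − 1 = 13.1076%
Brazil: (1 + 0.1150)/(1 + 0.1098) − 1 = 0.4686%
Differential = 13.1076% − 0.4686% = 12.6390% → 12.64%.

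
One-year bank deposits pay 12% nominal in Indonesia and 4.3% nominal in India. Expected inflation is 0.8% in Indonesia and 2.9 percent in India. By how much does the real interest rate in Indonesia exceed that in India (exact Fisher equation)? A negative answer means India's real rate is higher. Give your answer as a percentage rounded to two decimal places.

Indonesia: (1 + 0.1200)/(1 + 0.0080) − 1 = 11.1111%
India: (1 + 0.0430)/(1 + 0.0290) − 1 = 1.3605%
Differential = 11.1111% − 1.3605% = 9.7506% → 9.75%.

9.75%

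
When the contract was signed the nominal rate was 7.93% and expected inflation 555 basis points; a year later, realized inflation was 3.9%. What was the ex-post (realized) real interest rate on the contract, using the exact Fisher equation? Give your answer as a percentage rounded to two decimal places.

Ex-post: (1 + 0.0793)/(1 + 0.0390) − 1 = 3.8787%
So the realized real rate is 3.88%.

3.88%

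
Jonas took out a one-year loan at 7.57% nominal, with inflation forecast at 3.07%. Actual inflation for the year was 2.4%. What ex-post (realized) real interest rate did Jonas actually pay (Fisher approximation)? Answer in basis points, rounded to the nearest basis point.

517 basis points

Ex-post: 7.57% − 2.4% = 5.170%
So the realized real rate is 517 basis points.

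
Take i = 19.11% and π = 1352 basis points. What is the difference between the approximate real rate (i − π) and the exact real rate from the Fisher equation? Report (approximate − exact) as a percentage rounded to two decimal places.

0.67%

Approximate: r ≈ 19.110% − 13.520% = 5.5900%
Exact: (1 + 0.1911)/(1 + 0.1352) − 1 = 4.9242%
Error = 5.5900% − 4.9242% = 0.6658% → 0.67%.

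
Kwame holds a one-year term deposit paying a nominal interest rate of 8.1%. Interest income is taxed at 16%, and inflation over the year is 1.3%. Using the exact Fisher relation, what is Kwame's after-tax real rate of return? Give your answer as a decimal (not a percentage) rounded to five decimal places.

0.05433

After-tax nominal return = 8.1% × (1 − 0.16) = 6.8040%.
1 + r = 1.06804 / 1.01300 = 1.054334
After-tax real rate = 1.054334 − 1 → 0.05433.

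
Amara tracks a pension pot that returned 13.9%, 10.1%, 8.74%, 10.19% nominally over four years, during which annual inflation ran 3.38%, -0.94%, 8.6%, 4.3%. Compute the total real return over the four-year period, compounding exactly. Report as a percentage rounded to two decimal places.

Compound the nominal returns: 1.1390 × 1.1010 × 1.0874 × 1.1019 = 1.502597.
Compound inflation: 1.0338 × 0.9906 × 1.0860 × 1.0430 = 1.159976.
Deflate: 1.502597 / 1.159976 = 1.295369.
Total real return = 1.295369 − 1 → 29.54%.

29.54%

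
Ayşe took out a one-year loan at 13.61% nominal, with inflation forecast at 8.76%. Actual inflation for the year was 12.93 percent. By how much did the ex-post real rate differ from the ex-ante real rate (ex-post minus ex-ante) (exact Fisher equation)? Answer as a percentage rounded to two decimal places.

-3.86%

Ex-ante: (1 + 0.1361)/(1 + 0.0876) − 1 = 4.4594%
Ex-post: (1 + 0.1361)/(1 + 0.1293) − 1 = 0.6021%
Difference (ex-post − ex-ante) = -3.8572% → -3.86%.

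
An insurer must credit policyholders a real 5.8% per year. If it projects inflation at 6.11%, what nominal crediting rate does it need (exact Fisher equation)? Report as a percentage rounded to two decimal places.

(1 + i) = (1 + r)(1 + π) = 1.05800 × 1.06110 = 1.1226438
i = 1.1226438 − 1, so the required nominal rate is 12.26%.

12.26%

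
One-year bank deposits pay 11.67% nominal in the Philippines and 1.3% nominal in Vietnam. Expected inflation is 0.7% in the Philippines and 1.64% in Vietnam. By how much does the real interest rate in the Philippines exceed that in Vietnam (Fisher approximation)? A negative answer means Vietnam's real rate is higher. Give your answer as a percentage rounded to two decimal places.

The Philippines: 11.67% − 0.7% = 10.970%
Vietnam: 1.3% − 1.64% = -0.340%
Differential = 11.310% → 11.31%.

11.31%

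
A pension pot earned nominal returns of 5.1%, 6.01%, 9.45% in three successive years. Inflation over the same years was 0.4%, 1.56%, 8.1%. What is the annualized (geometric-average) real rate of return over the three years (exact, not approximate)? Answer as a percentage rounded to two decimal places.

Nominal growth factor = 1.0510 × 1.0601 × 1.0945 = 1.21945370
Price-level growth factor = 1.0040 × 1.0156 × 1.0810 = 1.10225505
Real growth factor = 1.21945370 / 1.10225505 = 1.10632625
Annualized real rate = 1.10632625^(1/3) − 1 = 3.4255% → 3.43%.

3.43%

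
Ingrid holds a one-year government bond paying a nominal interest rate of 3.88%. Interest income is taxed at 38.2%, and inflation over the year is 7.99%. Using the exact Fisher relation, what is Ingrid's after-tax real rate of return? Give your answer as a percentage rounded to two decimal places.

-5.18%

After-tax nominal return = 3.88% × (1 − 0.382) = 2.39784%.
1 + r = 1.0239784 / 1.07990 = 0.948216
After-tax real rate = 0.948216 − 1 → -5.18%.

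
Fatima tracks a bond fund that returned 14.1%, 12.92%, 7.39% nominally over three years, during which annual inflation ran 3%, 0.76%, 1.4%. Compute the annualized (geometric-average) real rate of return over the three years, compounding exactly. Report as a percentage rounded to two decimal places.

9.55%

Compound the nominal returns: 1.1410 × 1.1292 × 1.0739 = 1.38363123.
Compound inflation: 1.0300 × 1.0076 × 1.0140 = 1.05235759.
Deflate: 1.38363123 / 1.05235759 = 1.31479189.
Annualized real rate = 1.31479189^(1/3) − 1 = 9.5517% → 9.55%.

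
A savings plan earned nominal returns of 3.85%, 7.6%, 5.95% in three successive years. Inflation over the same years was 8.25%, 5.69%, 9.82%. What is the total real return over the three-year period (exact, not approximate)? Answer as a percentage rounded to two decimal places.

Nominal growth factor = 1.0385 × 1.0760 × 1.0595 = 1.183913
Price-level growth factor = 1.0825 × 1.0569 × 1.0982 = 1.256444
Real growth factor = 1.183913 / 1.256444 = 0.942272
Total real return = 0.942272 − 1 → -5.77%.

-5.77%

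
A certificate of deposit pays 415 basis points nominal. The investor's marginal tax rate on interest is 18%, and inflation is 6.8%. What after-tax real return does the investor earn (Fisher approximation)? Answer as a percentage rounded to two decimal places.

-3.40%

After-tax nominal return = 4.15% × (1 − 0.18) = 3.4030%.
r ≈ 3.4030% − 6.8% → -3.40%.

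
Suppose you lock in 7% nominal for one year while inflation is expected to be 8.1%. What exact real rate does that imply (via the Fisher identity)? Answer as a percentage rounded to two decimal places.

By the Fisher identity, 1 + r = (1 + i)/(1 + π).
1 + r = 1.07000 / 1.08100 = 0.989824
r = 0.989824 − 1 = -1.0176%, i.e. -1.02%.

-1.02%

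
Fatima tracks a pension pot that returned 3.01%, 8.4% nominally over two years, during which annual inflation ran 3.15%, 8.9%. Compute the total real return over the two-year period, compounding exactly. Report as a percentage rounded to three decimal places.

-0.594%

Nominal growth factor = 1.0301 × 1.0840 = 1.116628
Price-level growth factor = 1.0315 × 1.0890 = 1.123304
Real growth factor = 1.116628 / 1.123304 = 0.994058
Total real return = 0.994058 − 1 → -0.594%.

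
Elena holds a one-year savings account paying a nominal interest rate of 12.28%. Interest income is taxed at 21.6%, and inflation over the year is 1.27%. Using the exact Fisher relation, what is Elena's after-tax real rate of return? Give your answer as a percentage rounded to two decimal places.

After-tax nominal return = 12.28% × (1 − 0.216) = 9.62752%.
1 + r = 1.0962752 / 1.01270 = 1.082527
After-tax real rate = 1.082527 − 1 → 8.25%.

8.25%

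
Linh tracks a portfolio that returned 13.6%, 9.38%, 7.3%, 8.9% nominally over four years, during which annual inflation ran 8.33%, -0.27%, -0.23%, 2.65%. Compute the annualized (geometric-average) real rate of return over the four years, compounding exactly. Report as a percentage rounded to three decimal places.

Compound the nominal returns: 1.1360 × 1.0938 × 1.0730 × 1.0890 = 1.45192389.
Compound inflation: 1.0833 × 0.9973 × 0.9977 × 1.0265 = 1.10645432.
Deflate: 1.45192389 / 1.10645432 = 1.31223121.
Annualized real rate = 1.31223121^(1/4) − 1 = 7.0293% → 7.029%.

7.029%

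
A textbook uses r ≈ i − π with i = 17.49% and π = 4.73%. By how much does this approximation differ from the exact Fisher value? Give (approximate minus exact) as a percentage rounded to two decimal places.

Approximate: r ≈ 17.490% − 4.730% = 12.7600%
Exact: (1 + 0.1749)/(1 + 0.0473) − 1 = 12.1837%
Error = 12.7600% − 12.1837% = 0.5763% → 0.58%.

0.58%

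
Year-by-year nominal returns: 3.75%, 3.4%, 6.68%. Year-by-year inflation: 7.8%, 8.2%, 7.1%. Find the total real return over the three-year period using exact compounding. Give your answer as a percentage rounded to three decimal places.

Compound the nominal returns: 1.0375 × 1.0340 × 1.0668 = 1.144436.
Compound inflation: 1.0780 × 1.0820 × 1.0710 = 1.249210.
Deflate: 1.144436 / 1.249210 = 0.916128.
Total real return = 0.916128 − 1 → -8.387%.

-8.387%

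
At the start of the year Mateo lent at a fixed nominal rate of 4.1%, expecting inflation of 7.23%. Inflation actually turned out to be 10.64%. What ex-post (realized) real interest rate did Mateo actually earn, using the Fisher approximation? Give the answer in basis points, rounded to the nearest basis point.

-654 basis points

Ex-post: 4.1% − 10.64% = -6.540%
So the realized real rate is -654 basis points.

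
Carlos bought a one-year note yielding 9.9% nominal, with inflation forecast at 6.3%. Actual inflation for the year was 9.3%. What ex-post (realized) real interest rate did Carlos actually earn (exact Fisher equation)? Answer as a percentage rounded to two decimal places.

0.55%

Ex-post: (1 + 0.0990)/(1 + 0.0930) − 1 = 0.5489%
So the realized real rate is 0.55%.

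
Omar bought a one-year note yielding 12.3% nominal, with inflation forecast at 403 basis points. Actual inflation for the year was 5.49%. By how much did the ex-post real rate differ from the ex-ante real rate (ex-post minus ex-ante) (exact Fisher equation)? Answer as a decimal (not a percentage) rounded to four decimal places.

-0.0149

Ex-ante: (1 + 0.1230)/(1 + 0.0403) − 1 = 7.9496%
Ex-post: (1 + 0.1230)/(1 + 0.0549) − 1 = 6.4556%
Difference (ex-post − ex-ante) = -1.4940% → -0.0149.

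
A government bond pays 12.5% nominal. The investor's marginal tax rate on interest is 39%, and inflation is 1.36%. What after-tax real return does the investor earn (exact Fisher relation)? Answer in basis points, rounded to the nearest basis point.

After-tax nominal return = 12.5% × (1 − 0.39) = 7.6250%.
1 + r = 1.07625 / 1.01360 = 1.061809
After-tax real rate = 1.061809 − 1 → 618 basis points.

618 basis points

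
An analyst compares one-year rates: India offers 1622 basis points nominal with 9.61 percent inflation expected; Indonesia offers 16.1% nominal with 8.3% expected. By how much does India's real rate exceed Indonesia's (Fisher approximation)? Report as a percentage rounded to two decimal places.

-1.19%

India: 16.22% − 9.61% = 6.610%
Indonesia: 16.1% − 8.3% = 7.800%
Differential = -1.190% → -1.19%.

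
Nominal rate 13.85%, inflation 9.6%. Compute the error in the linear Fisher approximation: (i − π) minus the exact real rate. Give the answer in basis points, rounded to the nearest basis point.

37 basis points

Approximate: r ≈ 13.850% − 9.600% = 4.2500%
Exact: (1 + 0.1385)/(1 + 0.0960) − 1 = 3.8777%
Error = 4.2500% − 3.8777% = 0.3723% → 37 basis points.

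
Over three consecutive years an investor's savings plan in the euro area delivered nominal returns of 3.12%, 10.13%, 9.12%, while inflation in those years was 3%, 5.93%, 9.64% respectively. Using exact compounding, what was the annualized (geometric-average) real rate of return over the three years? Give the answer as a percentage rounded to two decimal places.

Compound the nominal returns: 1.0312 × 1.1013 × 1.0912 = 1.23923280.
Compound inflation: 1.0300 × 1.0593 × 1.0964 = 1.19625902.
Deflate: 1.23923280 / 1.19625902 = 1.03592348.
Annualized real rate = 1.03592348^(1/3) − 1 = 1.1834% → 1.18%.

1.18%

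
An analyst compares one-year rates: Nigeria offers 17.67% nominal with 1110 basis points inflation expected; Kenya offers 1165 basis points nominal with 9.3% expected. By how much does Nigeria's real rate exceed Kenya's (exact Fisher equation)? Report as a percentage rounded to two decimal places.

Nigeria: (1 + 0.1767)/(1 + 0.1110) − 1 = 5.9136%
Kenya: (1 + 0.1165)/(1 + 0.0930) − 1 = 2.1500%
Differential = 5.9136% − 2.1500% = 3.7635% → 3.76%.

3.76%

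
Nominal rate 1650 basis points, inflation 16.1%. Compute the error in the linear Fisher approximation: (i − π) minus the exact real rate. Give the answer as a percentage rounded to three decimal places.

Approximate: r ≈ 16.500% − 16.100% = 0.4000%
Exact: (1 + 0.1650)/(1 + 0.1610) − 1 = 0.34453%
Error = 0.4000% − 0.34453% = 0.05547% → 0.055%.

0.055%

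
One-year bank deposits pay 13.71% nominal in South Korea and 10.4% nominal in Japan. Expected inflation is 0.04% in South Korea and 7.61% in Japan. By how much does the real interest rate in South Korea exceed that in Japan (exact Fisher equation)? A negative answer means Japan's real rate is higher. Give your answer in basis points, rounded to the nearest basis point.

1107 basis points

South Korea: (1 + 0.1371)/(1 + 0.0004) − 1 = 13.6645%
Japan: (1 + 0.1040)/(1 + 0.0761) − 1 = 2.5927%
Differential = 13.6645% − 2.5927% = 11.0718% → 1107 basis points.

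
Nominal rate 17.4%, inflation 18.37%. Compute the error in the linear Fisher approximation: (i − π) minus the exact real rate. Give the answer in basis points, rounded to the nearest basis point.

-15 basis points

Approximate: r ≈ 17.400% − 18.370% = -0.9700%
Exact: (1 + 0.1740)/(1 + 0.1837) − 1 = -0.8195%
Error = -0.9700% − (-0.8195%) = -0.1505% → -15 basis points.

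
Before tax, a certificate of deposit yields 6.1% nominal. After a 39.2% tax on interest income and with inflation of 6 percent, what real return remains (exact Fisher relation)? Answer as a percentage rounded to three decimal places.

After-tax nominal return = 6.1% × (1 − 0.392) = 3.7088%.
1 + r = 1.037088 / 1.06000 = 0.9783849
After-tax real rate = 0.9783849 − 1 → -2.162%.

-2.162%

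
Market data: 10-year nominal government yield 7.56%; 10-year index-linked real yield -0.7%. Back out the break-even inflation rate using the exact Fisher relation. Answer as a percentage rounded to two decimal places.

(1 + π) = (1 + i)/(1 + r) = 1.07560 / 0.99300 = 1.083182
Break-even inflation = 1.083182 − 1 → 8.32%.

8.32%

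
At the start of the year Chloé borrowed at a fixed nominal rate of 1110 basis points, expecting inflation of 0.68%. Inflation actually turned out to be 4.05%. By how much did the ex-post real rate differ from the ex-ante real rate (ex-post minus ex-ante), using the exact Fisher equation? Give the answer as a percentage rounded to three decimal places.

Ex-ante: (1 + 0.1110)/(1 + 0.0068) − 1 = 10.3496%
Ex-post: (1 + 0.1110)/(1 + 0.0405) − 1 = 6.7756%
Difference (ex-post − ex-ante) = -3.5740% → -3.574%.

-3.574%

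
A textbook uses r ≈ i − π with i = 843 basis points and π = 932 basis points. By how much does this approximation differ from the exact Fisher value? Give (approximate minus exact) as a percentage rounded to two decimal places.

Approximate: r ≈ 8.430% − 9.320% = -0.8900%
Exact: (1 + 0.0843)/(1 + 0.0932) − 1 = -0.8141%
Error = -0.8900% − (-0.8141%) = -0.0759% → -0.08%.

-0.08%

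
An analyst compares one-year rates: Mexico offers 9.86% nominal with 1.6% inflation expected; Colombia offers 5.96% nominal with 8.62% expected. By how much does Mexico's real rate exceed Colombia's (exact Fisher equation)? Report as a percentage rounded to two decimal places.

Mexico: (1 + 0.0986)/(1 + 0.0160) − 1 = 8.1299%
Colombia: (1 + 0.0596)/(1 + 0.0862) − 1 = -2.4489%
Differential = 8.1299% − (-2.4489%) = 10.5788% → 10.58%.

10.58%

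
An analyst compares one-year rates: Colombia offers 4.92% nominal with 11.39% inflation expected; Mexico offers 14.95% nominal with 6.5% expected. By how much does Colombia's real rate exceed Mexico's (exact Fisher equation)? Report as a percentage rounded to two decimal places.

-13.74%

Colombia: (1 + 0.0492)/(1 + 0.1139) − 1 = -5.8084%
Mexico: (1 + 0.1495)/(1 + 0.0650) − 1 = 7.9343%
Differential = -5.8084% − 7.9343% = -13.7427% → -13.74%.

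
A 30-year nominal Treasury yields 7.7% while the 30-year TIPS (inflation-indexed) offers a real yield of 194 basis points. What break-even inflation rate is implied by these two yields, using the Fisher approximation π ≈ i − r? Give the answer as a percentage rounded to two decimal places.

π ≈ i − r = 7.7% − 1.94% → 5.76%.

5.76%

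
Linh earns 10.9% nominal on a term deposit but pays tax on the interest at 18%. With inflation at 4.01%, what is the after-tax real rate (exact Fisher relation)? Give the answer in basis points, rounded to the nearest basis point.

After-tax nominal return = 10.9% × (1 − 0.18) = 8.9380%.
1 + r = 1.08938 / 1.04010 = 1.047380
After-tax real rate = 1.047380 − 1 → 474 basis points.

474 basis points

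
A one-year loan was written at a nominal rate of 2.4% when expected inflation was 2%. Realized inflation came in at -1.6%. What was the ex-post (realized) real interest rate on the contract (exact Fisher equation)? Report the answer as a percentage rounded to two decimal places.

Ex-post: (1 + 0.0240)/(1 − 0.0160) − 1 = 4.06504%
So the realized real rate is 4.07%.

4.07%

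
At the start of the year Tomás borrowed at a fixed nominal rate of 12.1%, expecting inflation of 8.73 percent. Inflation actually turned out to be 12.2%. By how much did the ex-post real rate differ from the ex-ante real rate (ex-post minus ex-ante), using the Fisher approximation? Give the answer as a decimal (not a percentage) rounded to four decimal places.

-0.0347

Ex-ante: 12.1% − 8.73% = 3.370%
Ex-post: 12.1% − 12.2% = -0.100%
Difference (ex-post − ex-ante) = -3.4700% → -0.0347.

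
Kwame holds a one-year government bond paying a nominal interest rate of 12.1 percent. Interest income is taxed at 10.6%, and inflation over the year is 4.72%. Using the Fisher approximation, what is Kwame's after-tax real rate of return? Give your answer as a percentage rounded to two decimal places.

6.10%

After-tax nominal return = 12.1% × (1 − 0.106) = 10.8174%.
r ≈ 10.8174% − 4.72% → 6.10%.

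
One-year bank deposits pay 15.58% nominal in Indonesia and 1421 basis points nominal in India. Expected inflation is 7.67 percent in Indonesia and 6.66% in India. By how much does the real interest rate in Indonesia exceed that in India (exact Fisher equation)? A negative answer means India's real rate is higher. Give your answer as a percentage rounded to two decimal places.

Indonesia: (1 + 0.1558)/(1 + 0.0767) − 1 = 7.3465%
India: (1 + 0.1421)/(1 + 0.0666) − 1 = 7.0786%
Differential = 7.3465% − 7.0786% = 0.2680% → 0.27%.

0.27%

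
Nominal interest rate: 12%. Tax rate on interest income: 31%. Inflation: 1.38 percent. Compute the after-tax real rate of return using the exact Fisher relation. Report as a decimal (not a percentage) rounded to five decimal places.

0.06806

After-tax nominal return = 12% × (1 − 0.31) = 8.2800%.
1 + r = 1.08280 / 1.01380 = 1.068061
After-tax real rate = 1.068061 − 1 → 0.06806.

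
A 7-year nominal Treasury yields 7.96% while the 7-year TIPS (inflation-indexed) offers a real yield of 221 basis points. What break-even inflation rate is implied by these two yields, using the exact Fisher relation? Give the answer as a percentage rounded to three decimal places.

5.626%

(1 + π) = (1 + i)/(1 + r) = 1.07960 / 1.02210 = 1.056257
Break-even inflation = 1.056257 − 1 → 5.626%.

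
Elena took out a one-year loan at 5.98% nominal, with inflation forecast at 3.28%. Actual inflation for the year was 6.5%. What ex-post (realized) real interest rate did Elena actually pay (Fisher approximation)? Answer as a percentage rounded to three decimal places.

Ex-post: 5.98% − 6.5% = -0.520%
So the realized real rate is -0.520%.

-0.520%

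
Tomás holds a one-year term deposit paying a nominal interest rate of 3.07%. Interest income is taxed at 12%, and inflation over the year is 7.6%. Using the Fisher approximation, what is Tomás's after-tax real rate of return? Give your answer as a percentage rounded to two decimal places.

After-tax nominal return = 3.07% × (1 − 0.12) = 2.7016%.
r ≈ 2.7016% − 7.6% → -4.90%.

-4.90%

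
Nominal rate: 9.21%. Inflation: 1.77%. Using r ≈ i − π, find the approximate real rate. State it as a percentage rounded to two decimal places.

r ≈ i − π = 9.21% − 1.77% = 7.44%.

7.44%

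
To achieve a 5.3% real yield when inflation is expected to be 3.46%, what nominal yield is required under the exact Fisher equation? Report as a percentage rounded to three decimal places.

8.943%

(1 + i) = (1 + r)(1 + π) = 1.05300 × 1.03460 = 1.0894338
i = 1.0894338 − 1, so the required nominal rate is 8.943%.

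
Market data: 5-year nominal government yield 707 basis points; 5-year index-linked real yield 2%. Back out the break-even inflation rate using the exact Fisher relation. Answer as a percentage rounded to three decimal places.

4.971%

(1 + π) = (1 + i)/(1 + r) = 1.07070 / 1.02000 = 1.049706
Break-even inflation = 1.049706 − 1 → 4.971%.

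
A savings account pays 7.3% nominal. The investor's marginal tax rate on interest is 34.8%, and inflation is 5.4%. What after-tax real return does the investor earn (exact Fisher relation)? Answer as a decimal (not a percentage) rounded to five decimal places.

After-tax nominal return = 7.3% × (1 − 0.348) = 4.7596%.
1 + r = 1.047596 / 1.05400 = 0.993924
After-tax real rate = 0.993924 − 1 → -0.00608.

-0.00608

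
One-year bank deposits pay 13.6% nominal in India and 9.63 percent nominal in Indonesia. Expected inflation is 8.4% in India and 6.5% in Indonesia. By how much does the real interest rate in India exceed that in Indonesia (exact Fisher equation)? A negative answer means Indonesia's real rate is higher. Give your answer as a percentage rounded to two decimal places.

1.86%

India: (1 + 0.1360)/(1 + 0.0840) − 1 = 4.7970%
Indonesia: (1 + 0.0963)/(1 + 0.0650) − 1 = 2.9390%
Differential = 4.7970% − 2.9390% = 1.8581% → 1.86%.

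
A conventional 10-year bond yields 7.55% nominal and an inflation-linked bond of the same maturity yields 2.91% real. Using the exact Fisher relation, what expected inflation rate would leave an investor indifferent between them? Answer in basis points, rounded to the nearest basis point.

(1 + π) = (1 + i)/(1 + r) = 1.07550 / 1.02910 = 1.045088
Break-even inflation = 1.045088 − 1 → 451 basis points.

451 basis points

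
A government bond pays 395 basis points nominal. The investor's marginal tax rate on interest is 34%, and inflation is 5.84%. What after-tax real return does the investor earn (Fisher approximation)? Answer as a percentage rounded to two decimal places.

-3.23%

After-tax nominal return = 3.95% × (1 − 0.34) = 2.6070%.
r ≈ 2.6070% − 5.84% → -3.23%.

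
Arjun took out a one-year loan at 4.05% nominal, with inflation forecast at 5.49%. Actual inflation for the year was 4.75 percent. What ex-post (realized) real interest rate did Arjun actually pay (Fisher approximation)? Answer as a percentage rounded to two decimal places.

-0.70%

Ex-post: 4.05% − 4.75% = -0.700%
So the realized real rate is -0.70%.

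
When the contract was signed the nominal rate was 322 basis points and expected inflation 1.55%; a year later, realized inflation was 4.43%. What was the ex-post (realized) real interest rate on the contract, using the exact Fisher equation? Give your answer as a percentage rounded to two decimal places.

Ex-post: (1 + 0.0322)/(1 + 0.0443) − 1 = -1.1587%
So the realized real rate is -1.16%.

-1.16%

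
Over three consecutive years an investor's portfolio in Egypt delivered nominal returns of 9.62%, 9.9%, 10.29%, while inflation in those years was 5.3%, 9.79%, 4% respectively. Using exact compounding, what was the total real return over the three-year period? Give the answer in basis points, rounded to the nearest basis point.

Nominal growth factor = 1.0962 × 1.0990 × 1.1029 = 1.328690
Price-level growth factor = 1.0530 × 1.0979 × 1.0400 = 1.202332
Real growth factor = 1.328690 / 1.202332 = 1.105094
Total real return = 1.105094 − 1 → 1051 basis points.

1051 basis points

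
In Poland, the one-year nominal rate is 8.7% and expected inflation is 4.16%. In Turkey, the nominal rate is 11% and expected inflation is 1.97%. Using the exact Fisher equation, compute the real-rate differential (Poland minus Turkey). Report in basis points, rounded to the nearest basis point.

-450 basis points

Poland: (1 + 0.0870)/(1 + 0.0416) − 1 = 4.3587%
Turkey: (1 + 0.1100)/(1 + 0.0197) − 1 = 8.8555%
Differential = 4.3587% − 8.8555% = -4.4969% → -450 basis points.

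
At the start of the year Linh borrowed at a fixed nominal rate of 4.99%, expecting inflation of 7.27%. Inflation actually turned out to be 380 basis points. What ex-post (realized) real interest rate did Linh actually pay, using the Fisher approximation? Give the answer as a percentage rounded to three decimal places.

1.190%

Ex-post: 4.99% − 3.8% = 1.190%
So the realized real rate is 1.190%.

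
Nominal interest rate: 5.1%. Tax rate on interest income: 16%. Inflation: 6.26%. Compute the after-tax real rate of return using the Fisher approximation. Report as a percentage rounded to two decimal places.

After-tax nominal return = 5.1% × (1 − 0.16) = 4.2840%.
r ≈ 4.2840% − 6.26% → -1.98%.

-1.98%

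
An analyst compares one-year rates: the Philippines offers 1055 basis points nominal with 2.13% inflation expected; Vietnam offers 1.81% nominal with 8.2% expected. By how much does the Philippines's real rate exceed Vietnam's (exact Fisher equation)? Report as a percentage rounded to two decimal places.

14.15%

The Philippines: (1 + 0.1055)/(1 + 0.0213) − 1 = 8.2444%
Vietnam: (1 + 0.0181)/(1 + 0.0820) − 1 = -5.9057%
Differential = 8.2444% − (-5.9057%) = 14.1501% → 14.15%.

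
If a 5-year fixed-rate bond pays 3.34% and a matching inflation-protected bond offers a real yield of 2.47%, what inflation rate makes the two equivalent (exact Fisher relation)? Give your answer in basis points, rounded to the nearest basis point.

85 basis points

(1 + π) = (1 + i)/(1 + r) = 1.03340 / 1.02470 = 1.008490
Break-even inflation = 1.008490 − 1 → 85 basis points.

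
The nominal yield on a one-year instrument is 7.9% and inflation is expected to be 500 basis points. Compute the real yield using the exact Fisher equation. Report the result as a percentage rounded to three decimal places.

2.762%

By the Fisher identity, 1 + r = (1 + i)/(1 + π).
1 + r = 1.07900 / 1.05000 = 1.027619
r = 1.027619 − 1 = 2.7619%, i.e. 2.762%.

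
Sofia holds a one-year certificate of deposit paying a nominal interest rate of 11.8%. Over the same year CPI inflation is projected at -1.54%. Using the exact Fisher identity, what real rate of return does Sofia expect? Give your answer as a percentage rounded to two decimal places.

13.55%

1 + r = 1.11800 / 0.98460 = 1.135486
r = 1.135486 − 1 = 13.5486%, i.e. 13.55%.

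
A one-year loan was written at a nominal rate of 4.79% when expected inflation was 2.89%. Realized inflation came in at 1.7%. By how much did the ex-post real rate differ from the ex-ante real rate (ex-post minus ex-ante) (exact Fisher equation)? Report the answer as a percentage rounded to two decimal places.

1.19%

Ex-ante: (1 + 0.0479)/(1 + 0.0289) − 1 = 1.8466%
Ex-post: (1 + 0.0479)/(1 + 0.0170) − 1 = 3.0383%
Difference (ex-post − ex-ante) = 1.1917% → 1.19%.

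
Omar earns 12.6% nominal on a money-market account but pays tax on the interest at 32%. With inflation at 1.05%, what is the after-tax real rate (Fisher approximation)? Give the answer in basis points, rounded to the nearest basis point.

After-tax nominal return = 12.6% × (1 − 0.32) = 8.5680%.
r ≈ 8.5680% − 1.05% → 752 basis points.

752 basis points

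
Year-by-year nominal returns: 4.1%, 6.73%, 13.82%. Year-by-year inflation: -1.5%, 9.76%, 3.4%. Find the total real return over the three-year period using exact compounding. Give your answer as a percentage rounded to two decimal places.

Nominal growth factor = 1.0410 × 1.0673 × 1.1382 = 1.264608
Price-level growth factor = 0.9850 × 1.0976 × 1.0340 = 1.117895
Real growth factor = 1.264608 / 1.117895 = 1.131241
Total real return = 1.131241 − 1 → 13.12%.

13.12%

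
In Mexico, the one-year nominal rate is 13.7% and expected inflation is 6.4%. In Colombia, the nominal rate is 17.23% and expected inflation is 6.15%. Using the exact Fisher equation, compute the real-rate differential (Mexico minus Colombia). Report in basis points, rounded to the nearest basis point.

Mexico: (1 + 0.1370)/(1 + 0.0640) − 1 = 6.8609%
Colombia: (1 + 0.1723)/(1 + 0.0615) − 1 = 10.4381%
Differential = 6.8609% − 10.4381% = -3.5772% → -358 basis points.

-358 basis points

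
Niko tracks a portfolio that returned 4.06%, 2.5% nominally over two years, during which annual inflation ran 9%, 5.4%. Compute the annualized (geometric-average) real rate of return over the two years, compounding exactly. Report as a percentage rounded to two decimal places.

Compound the nominal returns: 1.0406 × 1.0250 = 1.06661500.
Compound inflation: 1.0900 × 1.0540 = 1.14886000.
Deflate: 1.06661500 / 1.14886000 = 0.92841164.
Annualized real rate = 0.92841164^(1/2) − 1 = -3.6459% → -3.65%.

-3.65%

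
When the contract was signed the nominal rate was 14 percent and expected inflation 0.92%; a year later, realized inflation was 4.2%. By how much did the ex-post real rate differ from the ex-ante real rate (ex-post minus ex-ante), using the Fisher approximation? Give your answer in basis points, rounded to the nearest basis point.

-328 basis points

Ex-ante: 14% − 0.92% = 13.080%
Ex-post: 14% − 4.2% = 9.800%
Difference (ex-post − ex-ante) = -3.2800% → -328 basis points.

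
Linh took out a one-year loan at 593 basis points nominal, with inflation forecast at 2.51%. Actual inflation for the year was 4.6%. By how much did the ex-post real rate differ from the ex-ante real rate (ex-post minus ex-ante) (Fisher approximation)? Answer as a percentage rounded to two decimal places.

Ex-ante: 5.93% − 2.51% = 3.420%
Ex-post: 5.93% − 4.6% = 1.330%
Difference (ex-post − ex-ante) = -2.0900% → -2.09%.

-2.09%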